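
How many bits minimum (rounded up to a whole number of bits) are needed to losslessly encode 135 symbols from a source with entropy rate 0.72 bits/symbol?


Minimum bits >= n * H = 135 * 0.72 = 97.2, rounded up to a whole number of bits = 98

98 bits


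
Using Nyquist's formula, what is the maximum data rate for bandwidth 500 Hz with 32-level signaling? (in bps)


Rate = 2 * B * log2(M) = 2 * 500 * 5.0 = 5000.0

5000.0 bps


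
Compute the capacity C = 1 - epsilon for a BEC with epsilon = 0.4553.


C = 1 - epsilon = 1 - 0.4553 = 0.5447

0.5447 bits


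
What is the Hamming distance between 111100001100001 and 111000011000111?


Count differing positions: . . . ^ . . . ^ . ^ . . ^ ^ . = 5 differences

5


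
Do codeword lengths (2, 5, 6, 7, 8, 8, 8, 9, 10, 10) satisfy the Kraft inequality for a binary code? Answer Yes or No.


Kraft sum = sum(2^(-l_i)) = 0.3203, need <= 1. Result: satisfied (a binary prefix-free code with these lengths exists)

Yes


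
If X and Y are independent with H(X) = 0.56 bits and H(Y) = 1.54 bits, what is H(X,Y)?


For independent variables, H(X,Y) = H(X) + H(Y) = 0.56 + 1.54 = 2.1

2.1 bits


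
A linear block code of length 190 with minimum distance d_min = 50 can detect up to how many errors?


Detection capability = d_min - 1 = 50 - 1 = 49

49 errors


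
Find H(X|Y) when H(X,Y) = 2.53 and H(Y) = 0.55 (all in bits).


H(X|Y) = H(X,Y) - H(Y) = 2.53 - 0.55 = 1.98

1.98 bits


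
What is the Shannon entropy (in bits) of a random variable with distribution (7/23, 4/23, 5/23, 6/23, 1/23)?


H = -sum(p_i * log2(p_i)). Terms: -(7/23)*log2(7/23) = 0.522324; -(4/23)*log2(4/23) = 0.438880; -(5/23)*log2(5/23) = 0.478616; -(6/23)*log2(6/23) = 0.505722; -(1/23)*log2(1/23) = 0.196677. H = 0.522324 + 0.438880 + 0.478616 + 0.505722 + 0.196677 = 2.1422

2.1422 bits


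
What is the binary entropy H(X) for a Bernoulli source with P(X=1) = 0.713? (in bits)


H = -p*log2(p) - (1-p)*log2(1-p). -0.713*log2(0.713) = 0.347963; -0.287*log2(0.287) = 0.516852. H = 0.347963 + 0.516852 = 0.8648

0.8648 bits


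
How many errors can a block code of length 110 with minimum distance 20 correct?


Correction capability = floor((d-1)/2) = floor((20-1)/2) = 9

9 errors


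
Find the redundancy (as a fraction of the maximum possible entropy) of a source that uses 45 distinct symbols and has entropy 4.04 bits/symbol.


H_max = log2(K) = log2(45) = 5.4919 bits/symbol. Redundancy = 1 - H/H_max = 1 - 4.04/5.4919 = 1 - 0.7356 = 0.2644

0.2644


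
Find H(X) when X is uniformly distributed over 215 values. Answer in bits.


H = log2(n) = log2(215) = 7.7482

7.7482 bits


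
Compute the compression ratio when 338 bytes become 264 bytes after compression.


Ratio = original / compressed = 338 / 264 = 1.2803

1.2803


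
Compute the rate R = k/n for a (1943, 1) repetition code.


Rate = k/n = 1/1943

1/1943


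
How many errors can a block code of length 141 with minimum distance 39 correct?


Correction capability = floor((d-1)/2) = floor((39-1)/2) = 19

19 errors


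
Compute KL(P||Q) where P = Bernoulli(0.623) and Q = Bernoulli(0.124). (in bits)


KL = p*log2(p/q) + (1-p)*log2((1-p)/(1-q)) = 0.623*log2(0.623/0.124) + 0.377*log2(0.377/0.876) = 0.9923

0.9923 bits


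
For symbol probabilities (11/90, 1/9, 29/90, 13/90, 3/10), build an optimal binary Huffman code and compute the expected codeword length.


Huffman construction (repeatedly merge the two least-probable nodes; each merge adds 1 bit to every symbol beneath it): 1/9 + 11/90 = 7/30; 13/90 + 7/30 = 17/45; 3/10 + 29/90 = 28/45; 17/45 + 28/45 = 1. Resulting codeword lengths (in the order the probabilities were given): (3, 3, 2, 2, 2). L_avg = sum(p_i * l_i) = 11/90*3 + 1/9*3 + 29/90*2 + 13/90*2 + 3/10*2 = 67/30 = 2.2333

2.2333 bits


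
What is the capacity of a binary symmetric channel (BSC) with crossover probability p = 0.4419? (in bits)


H(p) = -p*log2(p) - (1-p)*log2(1-p) = -0.4419*log2(0.4419) - 0.5581*log2(0.5581) = 0.520650 + 0.469588 = 0.9902. C = 1 - H(p) = 1 - 0.9902 = 0.0098

0.0098 bits


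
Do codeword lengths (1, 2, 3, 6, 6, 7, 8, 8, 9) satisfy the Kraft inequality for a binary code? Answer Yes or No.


Kraft sum = sum(2^(-l_i)) = 0.9238, need <= 1. Result: satisfied (a binary prefix-free code with these lengths exists)

Yes


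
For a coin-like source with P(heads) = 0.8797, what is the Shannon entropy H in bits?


H = -p*log2(p) - (1-p)*log2(1-p). -0.8797*log2(0.8797) = 0.162671; -0.1203*log2(0.1203) = 0.367552. H = 0.162671 + 0.367552 = 0.5302

0.5302 bits


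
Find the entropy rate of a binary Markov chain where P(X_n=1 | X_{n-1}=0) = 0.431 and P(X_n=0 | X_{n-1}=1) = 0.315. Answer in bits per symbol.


Stationary distribution: pi_0 = p10/(p01+p10) = 0.4223, pi_1 = 0.5777. Entropy rate H' = pi_0*H(p01) + pi_1*H(p10) = 0.4223*0.9862 + 0.5777*0.8989 = 0.9357

0.9357 bits/symbol


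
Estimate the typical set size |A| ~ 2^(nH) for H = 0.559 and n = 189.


log2|A_typical| = nH = 189 * 0.559 = 105.651, so |A_typical| ~ 2^105.651 = 6.370e+31

6.370e+31


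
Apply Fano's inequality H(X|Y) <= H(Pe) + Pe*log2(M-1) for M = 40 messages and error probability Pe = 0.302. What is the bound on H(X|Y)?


H(Pe) = -Pe*log2(Pe) - (1-Pe)*log2(1-Pe) = -0.302*log2(0.302) - 0.698*log2(0.698) = 0.521669 + 0.362053 = 0.8837. Pe*log2(M-1) = 0.302*log2(39) = 1.596191. Bound = H(Pe) + Pe*log2(M-1) = 0.521669 + 0.362053 + 1.596191 = 2.4799

2.4799 bits


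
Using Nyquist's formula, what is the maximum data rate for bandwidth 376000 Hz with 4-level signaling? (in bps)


Rate = 2 * B * log2(M) = 2 * 376000 * 2.0 = 1504000.0

1504000.0 bps


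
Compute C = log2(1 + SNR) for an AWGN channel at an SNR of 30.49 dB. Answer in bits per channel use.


SNR_linear = 10^(30.49/10) = 1119.4379; C = log2(1 + SNR_linear) = log2(1 + 1119.4379) = 10.1298

10.1298 bits/channel use


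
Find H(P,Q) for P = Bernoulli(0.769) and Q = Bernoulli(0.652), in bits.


H(P,Q) = -p*log2(q) - (1-p)*log2(1-q). -0.769*log2(0.652) = 0.474516; -0.231*log2(0.348) = 0.351776. H(P,Q) = 0.474516 + 0.351776 = 0.8263

0.8263 bits


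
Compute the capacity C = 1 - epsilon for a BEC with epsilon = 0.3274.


C = 1 - epsilon = 1 - 0.3274 = 0.6726

0.6726 bits


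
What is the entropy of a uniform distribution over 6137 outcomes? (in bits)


H = log2(n) = log2(6137) = 12.5833

12.5833 bits


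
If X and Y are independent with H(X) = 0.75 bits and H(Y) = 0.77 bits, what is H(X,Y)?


For independent variables, H(X,Y) = H(X) + H(Y) = 0.75 + 0.77 = 1.52

1.52 bits


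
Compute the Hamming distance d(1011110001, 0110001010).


Count differing positions: ^ ^ . ^ ^ ^ ^ . ^ ^ = 8 differences

8


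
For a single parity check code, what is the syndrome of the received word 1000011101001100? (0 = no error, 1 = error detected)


Syndrome = XOR of all bits = 1 XOR 0 XOR 0 XOR 0 XOR 0 XOR 1 XOR 1 XOR 1 XOR 0 XOR 1 XOR 0 XOR 0 XOR 1 XOR 1 XOR 0 XOR 0 = 1

1


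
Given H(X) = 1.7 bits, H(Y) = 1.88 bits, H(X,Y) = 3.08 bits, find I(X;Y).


I(X;Y) = H(X) + H(Y) - H(X,Y) = 1.7 + 1.88 - 3.08 = 0.5

0.5 bits


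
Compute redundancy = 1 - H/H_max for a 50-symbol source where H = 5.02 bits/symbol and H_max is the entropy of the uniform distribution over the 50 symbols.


H_max = log2(K) = log2(50) = 5.6439 bits/symbol. Redundancy = 1 - H/H_max = 1 - 5.02/5.6439 = 1 - 0.8895 = 0.1105

0.1105


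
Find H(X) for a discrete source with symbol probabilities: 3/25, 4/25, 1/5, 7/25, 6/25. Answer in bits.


H = -sum(p_i * log2(p_i)). Terms: -(3/25)*log2(3/25) = 0.367067; -(4/25)*log2(4/25) = 0.423017; -(1/5)*log2(1/5) = 0.464386; -(7/25)*log2(7/25) = 0.514220; -(6/25)*log2(6/25) = 0.494134. H = 0.367067 + 0.423017 + 0.464386 + 0.514220 + 0.494134 = 2.2628

2.2628 bits


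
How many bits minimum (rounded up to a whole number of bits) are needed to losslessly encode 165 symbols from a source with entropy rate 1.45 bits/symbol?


Minimum bits >= n * H = 165 * 1.45 = 239.25, rounded up to a whole number of bits = 240

240 bits


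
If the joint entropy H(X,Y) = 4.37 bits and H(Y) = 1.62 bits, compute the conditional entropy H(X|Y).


H(X|Y) = H(X,Y) - H(Y) = 4.37 - 1.62 = 2.75

2.75 bits


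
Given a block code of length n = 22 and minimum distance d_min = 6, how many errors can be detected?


Detection capability = d_min - 1 = 6 - 1 = 5

5 errors


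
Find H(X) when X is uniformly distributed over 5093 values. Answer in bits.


H = log2(n) = log2(5093) = 12.3143

12.3143 bits


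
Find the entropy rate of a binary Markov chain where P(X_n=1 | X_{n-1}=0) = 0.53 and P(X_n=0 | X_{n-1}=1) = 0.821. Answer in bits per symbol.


Stationary distribution: pi_0 = p10/(p01+p10) = 0.6077, pi_1 = 0.3923. Entropy rate H' = pi_0*H(p01) + pi_1*H(p10) = 0.6077*0.9974 + 0.3923*0.6779 = 0.8721

0.8721 bits/symbol


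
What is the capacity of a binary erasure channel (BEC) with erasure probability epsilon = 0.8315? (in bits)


C = 1 - epsilon = 1 - 0.8315 = 0.1685

0.1685 bits


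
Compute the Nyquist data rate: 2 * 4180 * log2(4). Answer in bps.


Rate = 2 * B * log2(M) = 2 * 4180 * 2.0 = 16720.0

16720.0 bps


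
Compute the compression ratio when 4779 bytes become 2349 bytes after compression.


Ratio = original / compressed = 4779 / 2349 = 2.0345

2.0345


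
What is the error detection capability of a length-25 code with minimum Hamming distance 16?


Detection capability = d_min - 1 = 16 - 1 = 15

15 errors


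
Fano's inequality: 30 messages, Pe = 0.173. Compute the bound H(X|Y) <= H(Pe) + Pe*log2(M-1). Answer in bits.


H(Pe) = -Pe*log2(Pe) - (1-Pe)*log2(1-Pe) = -0.173*log2(0.173) - 0.827*log2(0.827) = 0.437890 + 0.226632 = 0.6645. Pe*log2(M-1) = 0.173*log2(29) = 0.840431. Bound = H(Pe) + Pe*log2(M-1) = 0.437890 + 0.226632 + 0.840431 = 1.505

1.505 bits


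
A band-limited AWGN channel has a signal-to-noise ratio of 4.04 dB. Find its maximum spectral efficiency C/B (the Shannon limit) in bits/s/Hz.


SNR_linear = 10^(4.04/10) = 2.5351; C/B = log2(1 + SNR_linear) = log2(1 + 2.5351) = 1.8218

1.8218 bits/s/Hz


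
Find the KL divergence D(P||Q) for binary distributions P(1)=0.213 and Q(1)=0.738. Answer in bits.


KL = p*log2(p/q) + (1-p)*log2((1-p)/(1-q)) = 0.213*log2(0.213/0.738) + 0.787*log2(0.787/0.262) = 0.8669

0.8669 bits


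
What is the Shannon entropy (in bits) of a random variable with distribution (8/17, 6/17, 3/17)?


H = -sum(p_i * log2(p_i)). Terms: -(8/17)*log2(8/17) = 0.511747; -(6/17)*log2(6/17) = 0.530294; -(3/17)*log2(3/17) = 0.441618. H = 0.511747 + 0.530294 + 0.441618 = 1.4837

1.4837 bits


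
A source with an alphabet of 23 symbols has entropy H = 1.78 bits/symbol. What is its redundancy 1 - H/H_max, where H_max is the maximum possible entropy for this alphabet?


H_max = log2(K) = log2(23) = 4.5236 bits/symbol. Redundancy = 1 - H/H_max = 1 - 1.78/4.5236 = 1 - 0.3935 = 0.6065

0.6065


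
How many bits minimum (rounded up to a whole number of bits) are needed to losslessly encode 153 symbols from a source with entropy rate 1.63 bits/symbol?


Minimum bits >= n * H = 153 * 1.63 = 249.39, rounded up to a whole number of bits = 250

250 bits


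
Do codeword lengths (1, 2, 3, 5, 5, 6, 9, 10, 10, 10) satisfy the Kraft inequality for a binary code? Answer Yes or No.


Kraft sum = sum(2^(-l_i)) = 0.958, need <= 1. Result: satisfied (a binary prefix-free code with these lengths exists)

Yes


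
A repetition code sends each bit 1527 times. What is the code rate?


Rate = k/n = 1/1527

1/1527


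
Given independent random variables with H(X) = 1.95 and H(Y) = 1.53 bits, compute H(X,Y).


For independent variables, H(X,Y) = H(X) + H(Y) = 1.95 + 1.53 = 3.48

3.48 bits


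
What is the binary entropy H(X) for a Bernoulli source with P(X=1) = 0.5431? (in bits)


H = -p*log2(p) - (1-p)*log2(1-p). -0.5431*log2(0.5431) = 0.478314; -0.4569*log2(0.4569) = 0.516320. H = 0.478314 + 0.516320 = 0.9946

0.9946 bits


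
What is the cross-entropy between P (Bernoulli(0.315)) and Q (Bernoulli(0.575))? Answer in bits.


H(P,Q) = -p*log2(q) - (1-p)*log2(1-q). -0.315*log2(0.575) = 0.251485; -0.685*log2(0.425) = 0.845609. H(P,Q) = 0.251485 + 0.845609 = 1.0971

1.0971 bits


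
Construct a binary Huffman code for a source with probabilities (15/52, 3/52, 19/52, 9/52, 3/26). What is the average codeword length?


Huffman construction (repeatedly merge the two least-probable nodes; each merge adds 1 bit to every symbol beneath it): 3/52 + 3/26 = 9/52; 9/52 + 9/52 = 9/26; 15/52 + 9/26 = 33/52; 19/52 + 33/52 = 1. Resulting codeword lengths (in the order the probabilities were given): (2, 4, 1, 3, 4). L_avg = sum(p_i * l_i) = 15/52*2 + 3/52*4 + 19/52*1 + 9/52*3 + 3/26*4 = 28/13 = 2.1538

2.1538 bits


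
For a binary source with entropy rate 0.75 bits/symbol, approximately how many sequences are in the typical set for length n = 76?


log2|A_typical| = nH = 76 * 0.75 = 57.0, so |A_typical| ~ 2^57.0 = 1.441e+17

1.441e+17


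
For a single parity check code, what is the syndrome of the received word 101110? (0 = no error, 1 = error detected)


Syndrome = XOR of all bits = 1 XOR 0 XOR 1 XOR 1 XOR 1 XOR 0 = 0

0


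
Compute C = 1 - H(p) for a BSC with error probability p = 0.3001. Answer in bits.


H(p) = -p*log2(p) - (1-p)*log2(1-p) = -0.3001*log2(0.3001) - 0.6999*log2(0.6999) = 0.521119 + 0.360294 = 0.8814. C = 1 - H(p) = 1 - 0.8814 = 0.1186

0.1186 bits


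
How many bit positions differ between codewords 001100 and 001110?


Count differing positions: . . . . ^ . = 1 differences

1


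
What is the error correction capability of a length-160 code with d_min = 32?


Correction capability = floor((d-1)/2) = floor((32-1)/2) = 15

15 errors


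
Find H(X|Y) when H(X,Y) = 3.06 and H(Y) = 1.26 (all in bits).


H(X|Y) = H(X,Y) - H(Y) = 3.06 - 1.26 = 1.8

1.8 bits


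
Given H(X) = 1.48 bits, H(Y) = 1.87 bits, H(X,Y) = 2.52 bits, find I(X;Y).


I(X;Y) = H(X) + H(Y) - H(X,Y) = 1.48 + 1.87 - 2.52 = 0.83

0.83 bits


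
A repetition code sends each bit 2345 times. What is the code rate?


Rate = k/n = 1/2345

1/2345


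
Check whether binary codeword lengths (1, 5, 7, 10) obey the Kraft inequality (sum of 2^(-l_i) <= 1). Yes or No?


Kraft sum = sum(2^(-l_i)) = 0.54, need <= 1. Result: satisfied (a binary prefix-free code with these lengths exists)

Yes


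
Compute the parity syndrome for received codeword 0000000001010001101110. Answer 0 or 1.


Syndrome = XOR of all bits = 0 XOR 0 XOR 0 XOR 0 XOR 0 XOR 0 XOR 0 XOR 0 XOR 0 XOR 1 XOR 0 XOR 1 XOR 0 XOR 0 XOR 0 XOR 1 XOR 1 XOR 0 XOR 1 XOR 1 XOR 1 XOR 0 = 1

1


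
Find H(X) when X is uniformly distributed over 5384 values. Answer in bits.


H = log2(n) = log2(5384) = 12.3945

12.3945 bits


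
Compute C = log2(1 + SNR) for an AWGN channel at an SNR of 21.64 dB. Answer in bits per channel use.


SNR_linear = 10^(21.64/10) = 145.8814; C = log2(1 + SNR_linear) = log2(1 + 145.8814) = 7.1985

7.1985 bits/channel use


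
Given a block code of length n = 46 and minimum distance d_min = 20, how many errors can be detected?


Detection capability = d_min - 1 = 20 - 1 = 19

19 errors


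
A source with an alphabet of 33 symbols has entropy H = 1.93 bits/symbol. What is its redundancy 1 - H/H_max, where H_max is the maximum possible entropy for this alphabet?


H_max = log2(K) = log2(33) = 5.0444 bits/symbol. Redundancy = 1 - H/H_max = 1 - 1.93/5.0444 = 1 - 0.3826 = 0.6174

0.6174


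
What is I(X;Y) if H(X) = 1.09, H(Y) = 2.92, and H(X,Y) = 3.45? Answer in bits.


I(X;Y) = H(X) + H(Y) - H(X,Y) = 1.09 + 2.92 - 3.45 = 0.56

0.56 bits


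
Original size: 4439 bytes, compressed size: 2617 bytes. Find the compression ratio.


Ratio = original / compressed = 4439 / 2617 = 1.6962

1.6962


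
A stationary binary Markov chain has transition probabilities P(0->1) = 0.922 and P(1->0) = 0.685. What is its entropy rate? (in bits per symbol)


Stationary distribution: pi_0 = p10/(p01+p10) = 0.4263, pi_1 = 0.5737. Entropy rate H' = pi_0*H(p01) + pi_1*H(p10) = 0.4263*0.3951 + 0.5737*0.8989 = 0.6841

0.6841 bits/symbol


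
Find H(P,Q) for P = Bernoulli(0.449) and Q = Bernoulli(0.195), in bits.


H(P,Q) = -p*log2(q) - (1-p)*log2(1-q). -0.449*log2(0.195) = 1.058946; -0.551*log2(0.805) = 0.172430. H(P,Q) = 1.058946 + 0.172430 = 1.2314

1.2314 bits


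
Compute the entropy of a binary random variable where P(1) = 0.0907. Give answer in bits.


H = -p*log2(p) - (1-p)*log2(1-p). -0.0907*log2(0.0907) = 0.314072; -0.9093*log2(0.9093) = 0.124730. H = 0.314072 + 0.124730 = 0.4388

0.4388 bits


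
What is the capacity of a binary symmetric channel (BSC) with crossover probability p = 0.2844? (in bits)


H(p) = -p*log2(p) - (1-p)*log2(1-p) = -0.2844*log2(0.2844) - 0.7156*log2(0.7156) = 0.515903 + 0.345474 = 0.8614. C = 1 - H(p) = 1 - 0.8614 = 0.1386

0.1386 bits


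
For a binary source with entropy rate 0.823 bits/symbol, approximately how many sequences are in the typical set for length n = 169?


log2|A_typical| = nH = 169 * 0.823 = 139.087, so |A_typical| ~ 2^139.087 = 7.402e+41

7.402e+41


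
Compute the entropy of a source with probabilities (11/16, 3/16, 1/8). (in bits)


H = -sum(p_i * log2(p_i)). Terms: -(11/16)*log2(11/16) = 0.371641; -(3/16)*log2(3/16) = 0.452820; -(1/8)*log2(1/8) = 0.375000. H = 0.371641 + 0.452820 + 0.375000 = 1.1995

1.1995 bits


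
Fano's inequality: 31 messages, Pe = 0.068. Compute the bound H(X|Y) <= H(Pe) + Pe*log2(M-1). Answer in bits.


H(Pe) = -Pe*log2(Pe) - (1-Pe)*log2(1-Pe) = -0.068*log2(0.068) - 0.932*log2(0.932) = 0.263726 + 0.094689 = 0.3584. Pe*log2(M-1) = 0.068*log2(30) = 0.333669. Bound = H(Pe) + Pe*log2(M-1) = 0.263726 + 0.094689 + 0.333669 = 0.6921

0.6921 bits


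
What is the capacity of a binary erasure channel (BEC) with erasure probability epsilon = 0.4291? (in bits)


C = 1 - epsilon = 1 - 0.4291 = 0.5709

0.5709 bits


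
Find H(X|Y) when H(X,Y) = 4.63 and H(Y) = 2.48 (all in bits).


H(X|Y) = H(X,Y) - H(Y) = 4.63 - 2.48 = 2.15

2.15 bits


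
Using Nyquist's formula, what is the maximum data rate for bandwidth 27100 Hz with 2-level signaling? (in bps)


Rate = 2 * B * log2(M) = 2 * 27100 * 1.0 = 54200.0

54200.0 bps


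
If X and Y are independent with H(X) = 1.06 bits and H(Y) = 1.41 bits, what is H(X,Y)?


For independent variables, H(X,Y) = H(X) + H(Y) = 1.06 + 1.41 = 2.47

2.47 bits


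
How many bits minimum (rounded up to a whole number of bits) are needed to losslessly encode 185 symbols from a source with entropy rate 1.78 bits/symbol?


Minimum bits >= n * H = 185 * 1.78 = 329.3, rounded up to a whole number of bits = 330

330 bits


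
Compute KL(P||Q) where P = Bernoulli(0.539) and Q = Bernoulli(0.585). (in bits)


KL = p*log2(p/q) + (1-p)*log2((1-p)/(1-q)) = 0.539*log2(0.539/0.585) + 0.461*log2(0.461/0.415) = 0.0062

0.0062 bits


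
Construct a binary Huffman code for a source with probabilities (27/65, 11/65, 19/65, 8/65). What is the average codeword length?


Huffman construction (repeatedly merge the two least-probable nodes; each merge adds 1 bit to every symbol beneath it): 8/65 + 11/65 = 19/65; 19/65 + 19/65 = 38/65; 27/65 + 38/65 = 1. Resulting codeword lengths (in the order the probabilities were given): (1, 3, 2, 3). L_avg = sum(p_i * l_i) = 27/65*1 + 11/65*3 + 19/65*2 + 8/65*3 = 122/65 = 1.8769

1.8769 bits


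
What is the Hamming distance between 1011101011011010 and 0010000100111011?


Count differing positions: ^ . . ^ ^ . ^ ^ ^ ^ ^ . . . . ^ = 9 differences

9


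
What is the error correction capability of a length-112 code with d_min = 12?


Correction capability = floor((d-1)/2) = floor((12-1)/2) = 5

5 errors


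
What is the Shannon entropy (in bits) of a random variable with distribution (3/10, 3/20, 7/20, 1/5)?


H = -sum(p_i * log2(p_i)). Terms: -(3/10)*log2(3/10) = 0.521090; -(3/20)*log2(3/20) = 0.410545; -(7/20)*log2(7/20) = 0.530101; -(1/5)*log2(1/5) = 0.464386. H = 0.521090 + 0.410545 + 0.530101 + 0.464386 = 1.9261

1.9261 bits


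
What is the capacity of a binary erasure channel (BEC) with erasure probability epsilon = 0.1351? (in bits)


C = 1 - epsilon = 1 - 0.1351 = 0.8649

0.8649 bits


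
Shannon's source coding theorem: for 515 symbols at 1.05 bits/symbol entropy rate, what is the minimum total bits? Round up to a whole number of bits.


Minimum bits >= n * H = 515 * 1.05 = 540.75, rounded up to a whole number of bits = 541

541 bits


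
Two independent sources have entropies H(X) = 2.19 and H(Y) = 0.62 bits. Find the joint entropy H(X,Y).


For independent variables, H(X,Y) = H(X) + H(Y) = 2.19 + 0.62 = 2.81

2.81 bits


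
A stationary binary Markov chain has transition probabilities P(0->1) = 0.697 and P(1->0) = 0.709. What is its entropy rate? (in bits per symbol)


Stationary distribution: pi_0 = p10/(p01+p10) = 0.5043, pi_1 = 0.4957. Entropy rate H' = pi_0*H(p01) + pi_1*H(p10) = 0.5043*0.8849 + 0.4957*0.87 = 0.8775

0.8775 bits/symbol


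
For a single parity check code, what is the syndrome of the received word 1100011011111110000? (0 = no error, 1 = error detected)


Syndrome = XOR of all bits = 1 XOR 1 XOR 0 XOR 0 XOR 0 XOR 1 XOR 1 XOR 0 XOR 1 XOR 1 XOR 1 XOR 1 XOR 1 XOR 1 XOR 1 XOR 0 XOR 0 XOR 0 XOR 0 = 1

1


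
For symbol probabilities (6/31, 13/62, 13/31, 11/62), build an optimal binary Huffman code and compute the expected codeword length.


Huffman construction (repeatedly merge the two least-probable nodes; each merge adds 1 bit to every symbol beneath it): 11/62 + 6/31 = 23/62; 13/62 + 23/62 = 18/31; 13/31 + 18/31 = 1. Resulting codeword lengths (in the order the probabilities were given): (3, 2, 1, 3). L_avg = sum(p_i * l_i) = 6/31*3 + 13/62*2 + 13/31*1 + 11/62*3 = 121/62 = 1.9516

1.9516 bits


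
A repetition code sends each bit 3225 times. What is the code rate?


Rate = k/n = 1/3225

1/3225


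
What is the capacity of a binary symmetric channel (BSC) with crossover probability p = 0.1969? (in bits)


H(p) = -p*log2(p) - (1-p)*log2(1-p) = -0.1969*log2(0.1969) - 0.8031*log2(0.8031) = 0.461625 + 0.254059 = 0.7157. C = 1 - H(p) = 1 - 0.7157 = 0.2843

0.2843 bits


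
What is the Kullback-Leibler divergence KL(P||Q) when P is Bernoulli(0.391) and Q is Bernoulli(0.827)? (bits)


KL = p*log2(p/q) + (1-p)*log2((1-p)/(1-q)) = 0.391*log2(0.391/0.827) + 0.609*log2(0.609/0.173) = 0.6832

0.6832 bits


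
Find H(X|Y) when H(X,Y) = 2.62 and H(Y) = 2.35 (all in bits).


H(X|Y) = H(X,Y) - H(Y) = 2.62 - 2.35 = 0.27

0.27 bits


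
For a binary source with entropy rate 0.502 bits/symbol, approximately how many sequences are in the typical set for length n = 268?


log2|A_typical| = nH = 268 * 0.502 = 134.536, so |A_typical| ~ 2^134.536 = 3.158e+40

3.158e+40


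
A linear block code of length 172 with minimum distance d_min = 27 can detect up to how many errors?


Detection capability = d_min - 1 = 27 - 1 = 26

26 errors


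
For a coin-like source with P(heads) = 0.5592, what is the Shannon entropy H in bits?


H = -p*log2(p) - (1-p)*log2(1-p). -0.5592*log2(0.5592) = 0.468925; -0.4408*log2(0.4408) = 0.520939. H = 0.468925 + 0.520939 = 0.9899

0.9899 bits


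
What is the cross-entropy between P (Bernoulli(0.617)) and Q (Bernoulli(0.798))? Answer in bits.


H(P,Q) = -p*log2(q) - (1-p)*log2(1-q). -0.617*log2(0.798) = 0.200858; -0.383*log2(0.202) = 0.883800. H(P,Q) = 0.200858 + 0.883800 = 1.0847

1.0847 bits


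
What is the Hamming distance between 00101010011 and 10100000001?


Count differing positions: ^ . . . ^ . ^ . . ^ . = 4 differences

4


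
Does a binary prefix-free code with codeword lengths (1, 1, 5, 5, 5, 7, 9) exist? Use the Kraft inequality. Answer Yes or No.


Kraft sum = sum(2^(-l_i)) = 1.1035, need <= 1. Result: violated (a binary prefix-free code with these lengths cannot exist)

No


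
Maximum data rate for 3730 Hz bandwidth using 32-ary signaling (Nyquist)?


Rate = 2 * B * log2(M) = 2 * 3730 * 5.0 = 37300.0

37300.0 bps


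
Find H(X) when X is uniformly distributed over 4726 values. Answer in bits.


H = log2(n) = log2(4726) = 12.2064

12.2064 bits


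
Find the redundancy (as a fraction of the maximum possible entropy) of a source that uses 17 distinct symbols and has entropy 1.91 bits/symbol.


H_max = log2(K) = log2(17) = 4.0875 bits/symbol. Redundancy = 1 - H/H_max = 1 - 1.91/4.0875 = 1 - 0.4673 = 0.5327

0.5327


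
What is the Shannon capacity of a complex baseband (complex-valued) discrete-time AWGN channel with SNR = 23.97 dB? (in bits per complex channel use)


SNR_linear = 10^(23.97/10) = 249.4595; C = log2(1 + SNR_linear) = log2(1 + 249.4595) = 7.9684

7.9684 bits/channel use


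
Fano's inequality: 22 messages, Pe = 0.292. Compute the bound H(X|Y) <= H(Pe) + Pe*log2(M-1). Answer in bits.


H(Pe) = -Pe*log2(Pe) - (1-Pe)*log2(1-Pe) = -0.292*log2(0.292) - 0.708*log2(0.708) = 0.518580 + 0.352711 = 0.8713. Pe*log2(M-1) = 0.292*log2(21) = 1.282557. Bound = H(Pe) + Pe*log2(M-1) = 0.518580 + 0.352711 + 1.282557 = 2.1538

2.1538 bits


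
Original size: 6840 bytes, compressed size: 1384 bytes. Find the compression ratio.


Ratio = original / compressed = 6840 / 1384 = 4.9422

4.9422


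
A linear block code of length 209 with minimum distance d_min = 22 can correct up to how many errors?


Correction capability = floor((d-1)/2) = floor((22-1)/2) = 10

10 errors


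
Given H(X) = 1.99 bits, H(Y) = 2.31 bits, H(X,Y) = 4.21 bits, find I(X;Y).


I(X;Y) = H(X) + H(Y) - H(X,Y) = 1.99 + 2.31 - 4.21 = 0.09

0.09 bits


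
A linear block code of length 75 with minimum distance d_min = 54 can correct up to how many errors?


Correction capability = floor((d-1)/2) = floor((54-1)/2) = 26

26 errors


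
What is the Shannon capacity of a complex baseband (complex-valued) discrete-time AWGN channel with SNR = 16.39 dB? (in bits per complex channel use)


SNR_linear = 10^(16.39/10) = 43.5512; C = log2(1 + SNR_linear) = log2(1 + 43.5512) = 5.4774

5.4774 bits/channel use


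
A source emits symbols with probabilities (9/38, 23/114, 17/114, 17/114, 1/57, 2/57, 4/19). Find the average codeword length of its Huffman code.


Huffman construction (repeatedly merge the two least-probable nodes; each merge adds 1 bit to every symbol beneath it): 1/57 + 2/57 = 1/19; 1/19 + 17/114 = 23/114; 17/114 + 23/114 = 20/57; 23/114 + 4/19 = 47/114; 9/38 + 20/57 = 67/114; 47/114 + 67/114 = 1. Resulting codeword lengths (in the order the probabilities were given): (2, 3, 3, 3, 4, 4, 2). L_avg = sum(p_i * l_i) = 9/38*2 + 23/114*3 + 17/114*3 + 17/114*3 + 1/57*4 + 2/57*4 + 4/19*2 = 99/38 = 2.6053

2.6053 bits


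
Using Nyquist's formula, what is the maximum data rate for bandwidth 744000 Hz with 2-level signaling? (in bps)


Rate = 2 * B * log2(M) = 2 * 744000 * 1.0 = 1488000.0

1488000.0 bps


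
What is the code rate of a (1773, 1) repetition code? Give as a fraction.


Rate = k/n = 1/1773

1/1773


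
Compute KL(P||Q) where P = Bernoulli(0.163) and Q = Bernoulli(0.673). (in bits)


KL = p*log2(p/q) + (1-p)*log2((1-p)/(1-q)) = 0.163*log2(0.163/0.673) + 0.837*log2(0.837/0.327) = 0.8015

0.8015 bits


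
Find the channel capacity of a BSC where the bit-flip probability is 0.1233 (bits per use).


H(p) = -p*log2(p) - (1-p)*log2(1-p) = -0.1233*log2(0.1233) - 0.8767*log2(0.8767) = 0.372336 + 0.166437 = 0.5388. C = 1 - H(p) = 1 - 0.5388 = 0.4612

0.4612 bits


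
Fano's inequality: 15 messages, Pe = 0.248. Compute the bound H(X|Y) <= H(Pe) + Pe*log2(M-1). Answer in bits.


H(Pe) = -Pe*log2(Pe) - (1-Pe)*log2(1-Pe) = -0.248*log2(0.248) - 0.752*log2(0.752) = 0.498874 + 0.309219 = 0.8081. Pe*log2(M-1) = 0.248*log2(14) = 0.944224. Bound = H(Pe) + Pe*log2(M-1) = 0.498874 + 0.309219 + 0.944224 = 1.7523

1.7523 bits


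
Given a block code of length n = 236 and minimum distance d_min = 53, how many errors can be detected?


Detection capability = d_min - 1 = 53 - 1 = 52

52 errors


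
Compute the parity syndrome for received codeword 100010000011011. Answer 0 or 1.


Syndrome = XOR of all bits = 1 XOR 0 XOR 0 XOR 0 XOR 1 XOR 0 XOR 0 XOR 0 XOR 0 XOR 0 XOR 1 XOR 1 XOR 0 XOR 1 XOR 1 = 0

0


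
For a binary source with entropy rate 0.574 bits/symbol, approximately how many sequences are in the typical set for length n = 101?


log2|A_typical| = nH = 101 * 0.574 = 57.974, so |A_typical| ~ 2^57.974 = 2.831e+17

2.831e+17


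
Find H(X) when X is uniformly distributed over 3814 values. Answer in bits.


H = log2(n) = log2(3814) = 11.8971

11.8971 bits


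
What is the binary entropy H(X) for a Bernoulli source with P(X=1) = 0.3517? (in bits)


H = -p*log2(p) - (1-p)*log2(1-p). -0.3517*log2(0.3517) = 0.530217; -0.6483*log2(0.6483) = 0.405360. H = 0.530217 + 0.405360 = 0.9356

0.9356 bits


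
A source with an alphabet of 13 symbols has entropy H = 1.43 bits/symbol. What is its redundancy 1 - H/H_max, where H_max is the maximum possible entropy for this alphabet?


H_max = log2(K) = log2(13) = 3.7004 bits/symbol. Redundancy = 1 - H/H_max = 1 - 1.43/3.7004 = 1 - 0.3864 = 0.6136

0.6136


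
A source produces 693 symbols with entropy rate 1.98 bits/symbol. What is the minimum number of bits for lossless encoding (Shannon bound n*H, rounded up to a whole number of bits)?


Minimum bits >= n * H = 693 * 1.98 = 1372.14, rounded up to a whole number of bits = 1373

1373 bits


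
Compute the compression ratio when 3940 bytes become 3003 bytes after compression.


Ratio = original / compressed = 3940 / 3003 = 1.312

1.312


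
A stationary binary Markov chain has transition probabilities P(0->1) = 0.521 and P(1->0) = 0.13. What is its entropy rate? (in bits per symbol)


Stationary distribution: pi_0 = p10/(p01+p10) = 0.1997, pi_1 = 0.8003. Entropy rate H' = pi_0*H(p01) + pi_1*H(p10) = 0.1997*0.9987 + 0.8003*0.5574 = 0.6456

0.6456 bits/symbol


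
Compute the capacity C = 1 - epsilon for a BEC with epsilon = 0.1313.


C = 1 - epsilon = 1 - 0.1313 = 0.8687

0.8687 bits


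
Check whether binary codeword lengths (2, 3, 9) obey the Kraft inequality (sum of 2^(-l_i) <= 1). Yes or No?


Kraft sum = sum(2^(-l_i)) = 0.377, need <= 1. Result: satisfied (a binary prefix-free code with these lengths exists)

Yes


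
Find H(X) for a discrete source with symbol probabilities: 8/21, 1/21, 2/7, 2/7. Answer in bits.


H = -sum(p_i * log2(p_i)). Terms: -(8/21)*log2(8/21) = 0.530407; -(1/21)*log2(1/21) = 0.209158; -(2/7)*log2(2/7) = 0.516387; -(2/7)*log2(2/7) = 0.516387. H = 0.530407 + 0.209158 + 0.516387 + 0.516387 = 1.7723

1.7723 bits


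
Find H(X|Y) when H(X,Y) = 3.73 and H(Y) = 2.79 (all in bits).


H(X|Y) = H(X,Y) - H(Y) = 3.73 - 2.79 = 0.94

0.94 bits


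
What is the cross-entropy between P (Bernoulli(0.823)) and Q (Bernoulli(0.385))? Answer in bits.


H(P,Q) = -p*log2(q) - (1-p)*log2(1-q). -0.823*log2(0.385) = 1.133328; -0.177*log2(0.615) = 0.124137. H(P,Q) = 1.133328 + 0.124137 = 1.2575

1.2575 bits


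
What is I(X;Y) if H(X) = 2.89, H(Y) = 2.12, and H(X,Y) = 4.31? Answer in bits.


I(X;Y) = H(X) + H(Y) - H(X,Y) = 2.89 + 2.12 - 4.31 = 0.7

0.7 bits


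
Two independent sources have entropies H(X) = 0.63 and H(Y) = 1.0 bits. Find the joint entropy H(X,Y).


For independent variables, H(X,Y) = H(X) + H(Y) = 0.63 + 1.0 = 1.63

1.63 bits


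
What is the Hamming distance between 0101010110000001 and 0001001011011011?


Count differing positions: . ^ . . . ^ ^ ^ . ^ . ^ ^ . ^ . = 8 differences

8


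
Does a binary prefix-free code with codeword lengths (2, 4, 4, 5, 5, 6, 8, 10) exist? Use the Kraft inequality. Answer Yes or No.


Kraft sum = sum(2^(-l_i)) = 0.458, need <= 1. Result: satisfied (a binary prefix-free code with these lengths exists)

Yes


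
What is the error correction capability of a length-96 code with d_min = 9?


Correction capability = floor((d-1)/2) = floor((9-1)/2) = 4

4 errors


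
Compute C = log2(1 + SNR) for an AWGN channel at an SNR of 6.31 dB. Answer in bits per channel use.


SNR_linear = 10^(6.31/10) = 4.2756; C = log2(1 + SNR_linear) = log2(1 + 4.2756) = 2.3993

2.3993 bits/channel use


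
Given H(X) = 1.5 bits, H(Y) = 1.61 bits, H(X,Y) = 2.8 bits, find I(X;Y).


I(X;Y) = H(X) + H(Y) - H(X,Y) = 1.5 + 1.61 - 2.8 = 0.31

0.31 bits


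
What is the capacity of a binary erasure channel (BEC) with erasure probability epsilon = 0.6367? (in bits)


C = 1 - epsilon = 1 - 0.6367 = 0.3633

0.3633 bits


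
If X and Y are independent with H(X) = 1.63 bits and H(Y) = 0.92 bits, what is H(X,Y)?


For independent variables, H(X,Y) = H(X) + H(Y) = 1.63 + 0.92 = 2.55

2.55 bits


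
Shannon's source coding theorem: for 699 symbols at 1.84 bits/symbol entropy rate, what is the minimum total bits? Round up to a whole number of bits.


Minimum bits >= n * H = 699 * 1.84 = 1286.16, rounded up to a whole number of bits = 1287

1287 bits


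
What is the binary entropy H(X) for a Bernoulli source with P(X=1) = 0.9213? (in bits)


H = -p*log2(p) - (1-p)*log2(1-p). -0.9213*log2(0.9213) = 0.108950; -0.0787*log2(0.0787) = 0.288632. H = 0.108950 + 0.288632 = 0.3976

0.3976 bits


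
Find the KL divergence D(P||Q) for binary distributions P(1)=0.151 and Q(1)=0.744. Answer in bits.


KL = p*log2(p/q) + (1-p)*log2((1-p)/(1-q)) = 0.151*log2(0.151/0.744) + 0.849*log2(0.849/0.256) = 1.121

1.121 bits


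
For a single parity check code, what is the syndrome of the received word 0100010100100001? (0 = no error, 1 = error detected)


Syndrome = XOR of all bits = 0 XOR 1 XOR 0 XOR 0 XOR 0 XOR 1 XOR 0 XOR 1 XOR 0 XOR 0 XOR 1 XOR 0 XOR 0 XOR 0 XOR 0 XOR 1 = 1

1


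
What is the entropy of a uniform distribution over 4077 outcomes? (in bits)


H = log2(n) = log2(4077) = 11.9933

11.9933 bits


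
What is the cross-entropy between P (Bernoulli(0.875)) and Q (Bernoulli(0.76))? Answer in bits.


H(P,Q) = -p*log2(q) - (1-p)*log2(1-q). -0.875*log2(0.76) = 0.346438; -0.125*log2(0.24) = 0.257362. H(P,Q) = 0.346438 + 0.257362 = 0.6038

0.6038 bits


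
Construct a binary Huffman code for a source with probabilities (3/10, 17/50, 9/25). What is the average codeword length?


Huffman construction (repeatedly merge the two least-probable nodes; each merge adds 1 bit to every symbol beneath it): 3/10 + 17/50 = 16/25; 9/25 + 16/25 = 1. Resulting codeword lengths (in the order the probabilities were given): (2, 2, 1). L_avg = sum(p_i * l_i) = 3/10*2 + 17/50*2 + 9/25*1 = 41/25 = 1.64

1.64 bits


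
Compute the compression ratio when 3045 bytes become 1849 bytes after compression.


Ratio = original / compressed = 3045 / 1849 = 1.6468

1.6468


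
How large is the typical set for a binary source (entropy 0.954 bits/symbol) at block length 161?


log2|A_typical| = nH = 161 * 0.954 = 153.594, so |A_typical| ~ 2^153.594 = 1.723e+46

1.723e+46


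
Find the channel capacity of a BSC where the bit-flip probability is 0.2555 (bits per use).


H(p) = -p*log2(p) - (1-p)*log2(1-p) = -0.2555*log2(0.2555) - 0.7445*log2(0.7445) = 0.502979 + 0.316901 = 0.8199. C = 1 - H(p) = 1 - 0.8199 = 0.1801

0.1801 bits


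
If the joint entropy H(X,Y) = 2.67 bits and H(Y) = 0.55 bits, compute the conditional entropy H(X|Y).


H(X|Y) = H(X,Y) - H(Y) = 2.67 - 0.55 = 2.12

2.12 bits


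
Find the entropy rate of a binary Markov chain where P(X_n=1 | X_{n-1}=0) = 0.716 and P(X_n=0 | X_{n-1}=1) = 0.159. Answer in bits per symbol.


Stationary distribution: pi_0 = p10/(p01+p10) = 0.1817, pi_1 = 0.8183. Entropy rate H' = pi_0*H(p01) + pi_1*H(p10) = 0.1817*0.8608 + 0.8183*0.6319 = 0.6735

0.6735 bits/symbol


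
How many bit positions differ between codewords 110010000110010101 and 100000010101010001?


Count differing positions: . ^ . . ^ . . ^ . . ^ ^ . . . ^ . . = 6 differences

6


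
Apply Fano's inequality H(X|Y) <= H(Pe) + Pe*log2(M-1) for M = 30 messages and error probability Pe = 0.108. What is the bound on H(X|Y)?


H(Pe) = -Pe*log2(Pe) - (1-Pe)*log2(1-Pe) = -0.108*log2(0.108) - 0.892*log2(0.892) = 0.346777 + 0.147077 = 0.4939. Pe*log2(M-1) = 0.108*log2(29) = 0.524662. Bound = H(Pe) + Pe*log2(M-1) = 0.346777 + 0.147077 + 0.524662 = 1.0185

1.0185 bits


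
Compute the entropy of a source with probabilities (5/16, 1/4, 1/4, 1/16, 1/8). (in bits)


H = -sum(p_i * log2(p_i)). Terms: -(5/16)*log2(5/16) = 0.524397; -(1/4)*log2(1/4) = 0.500000; -(1/4)*log2(1/4) = 0.500000; -(1/16)*log2(1/16) = 0.250000; -(1/8)*log2(1/8) = 0.375000. H = 0.524397 + 0.500000 + 0.500000 + 0.250000 + 0.375000 = 2.1494

2.1494 bits


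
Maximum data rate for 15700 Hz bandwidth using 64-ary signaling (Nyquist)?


Rate = 2 * B * log2(M) = 2 * 15700 * 6.0 = 188400.0

188400.0 bps


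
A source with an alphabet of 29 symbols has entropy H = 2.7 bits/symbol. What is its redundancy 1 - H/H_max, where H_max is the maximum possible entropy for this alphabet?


H_max = log2(K) = log2(29) = 4.858 bits/symbol. Redundancy = 1 - H/H_max = 1 - 2.7/4.858 = 1 - 0.5558 = 0.4442

0.4442


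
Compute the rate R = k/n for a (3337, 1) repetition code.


Rate = k/n = 1/3337

1/3337


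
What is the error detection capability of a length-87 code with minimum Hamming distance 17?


Detection capability = d_min - 1 = 17 - 1 = 16

16 errors


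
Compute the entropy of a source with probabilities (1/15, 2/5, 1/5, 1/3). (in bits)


H = -sum(p_i * log2(p_i)). Terms: -(1/15)*log2(1/15) = 0.260459; -(2/5)*log2(2/5) = 0.528771; -(1/5)*log2(1/5) = 0.464386; -(1/3)*log2(1/3) = 0.528321. H = 0.260459 + 0.528771 + 0.464386 + 0.528321 = 1.7819

1.7819 bits


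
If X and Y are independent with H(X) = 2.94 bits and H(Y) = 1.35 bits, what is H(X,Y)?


For independent variables, H(X,Y) = H(X) + H(Y) = 2.94 + 1.35 = 4.29

4.29 bits


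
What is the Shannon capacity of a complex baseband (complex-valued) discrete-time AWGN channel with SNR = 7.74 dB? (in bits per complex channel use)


SNR_linear = 10^(7.74/10) = 5.9429; C = log2(1 + SNR_linear) = log2(1 + 5.9429) = 2.7955

2.7955 bits/channel use


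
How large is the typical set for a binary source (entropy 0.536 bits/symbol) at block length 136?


log2|A_typical| = nH = 136 * 0.536 = 72.896, so |A_typical| ~ 2^72.896 = 8.788e+21

8.788e+21


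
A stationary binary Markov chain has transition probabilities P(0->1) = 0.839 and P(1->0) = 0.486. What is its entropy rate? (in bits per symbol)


Stationary distribution: pi_0 = p10/(p01+p10) = 0.3668, pi_1 = 0.6332. Entropy rate H' = pi_0*H(p01) + pi_1*H(p10) = 0.3668*0.6367 + 0.6332*0.9994 = 0.8664

0.8664 bits/symbol


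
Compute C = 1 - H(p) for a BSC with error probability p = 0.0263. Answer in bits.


H(p) = -p*log2(p) - (1-p)*log2(1-p) = -0.0263*log2(0.0263) - 0.9737*log2(0.9737) = 0.138043 + 0.037439 = 0.1755. C = 1 - H(p) = 1 - 0.1755 = 0.8245

0.8245 bits


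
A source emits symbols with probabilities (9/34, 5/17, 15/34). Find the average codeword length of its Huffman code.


Huffman construction (repeatedly merge the two least-probable nodes; each merge adds 1 bit to every symbol beneath it): 9/34 + 5/17 = 19/34; 15/34 + 19/34 = 1. Resulting codeword lengths (in the order the probabilities were given): (2, 2, 1). L_avg = sum(p_i * l_i) = 9/34*2 + 5/17*2 + 15/34*1 = 53/34 = 1.5588

1.5588 bits


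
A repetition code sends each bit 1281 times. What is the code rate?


Rate = k/n = 1/1281

1/1281
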